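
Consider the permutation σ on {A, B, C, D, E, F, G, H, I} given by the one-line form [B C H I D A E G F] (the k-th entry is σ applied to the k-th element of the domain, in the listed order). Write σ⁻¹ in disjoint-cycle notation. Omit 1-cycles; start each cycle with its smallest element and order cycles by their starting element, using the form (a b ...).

(A F I D E G H C B)

The cycle decomposition of σ is (A B C H G E D I F).
Reversing each cycle (and rotating so the smallest element leads) gives σ⁻¹ = (A F I D E G H C B).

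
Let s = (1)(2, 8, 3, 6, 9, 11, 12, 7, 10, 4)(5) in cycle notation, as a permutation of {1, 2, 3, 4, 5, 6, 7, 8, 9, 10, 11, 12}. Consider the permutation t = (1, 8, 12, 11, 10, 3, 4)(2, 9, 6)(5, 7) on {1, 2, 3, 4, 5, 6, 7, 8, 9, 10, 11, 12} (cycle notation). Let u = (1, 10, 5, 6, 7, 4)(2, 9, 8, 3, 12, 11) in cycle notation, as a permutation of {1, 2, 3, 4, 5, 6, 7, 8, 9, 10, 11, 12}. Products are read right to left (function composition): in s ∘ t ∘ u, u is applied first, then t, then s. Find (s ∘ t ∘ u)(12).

Apply the permutations in order: u(12) = 11, then t(11) = 10, then s(10) = 4. So (s ∘ t ∘ u)(12) = 4.

4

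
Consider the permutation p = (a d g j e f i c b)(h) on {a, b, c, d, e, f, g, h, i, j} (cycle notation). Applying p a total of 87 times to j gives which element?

a

j lies in the 9-cycle (a d g j e f i c b).
Powers repeat with period 9 on this cycle, and 87 mod 9 = 6, so p^87(j) = p^6(j).
Stepping 6 places around the cycle: j → e → f → i → c → b → a.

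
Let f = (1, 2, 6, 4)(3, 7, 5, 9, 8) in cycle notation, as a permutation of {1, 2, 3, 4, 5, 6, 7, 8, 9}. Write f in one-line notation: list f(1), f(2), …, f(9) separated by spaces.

Reading each image from the cycles: 1→2, 2→6, 3→7, 4→1, 5→9, 6→4, 7→5, 8→3, 9→8.
So the one-line form is 2 6 7 1 9 4 5 3 8.

2 6 7 1 9 4 5 3 8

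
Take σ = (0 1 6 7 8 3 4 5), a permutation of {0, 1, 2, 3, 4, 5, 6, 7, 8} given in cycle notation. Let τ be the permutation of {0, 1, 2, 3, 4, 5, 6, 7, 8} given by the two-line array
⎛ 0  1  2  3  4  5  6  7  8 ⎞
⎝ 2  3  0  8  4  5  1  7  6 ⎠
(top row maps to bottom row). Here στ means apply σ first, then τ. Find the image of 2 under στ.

0

σ(2) = 2, then τ(2) = 0; composing gives (στ)(2) = 0.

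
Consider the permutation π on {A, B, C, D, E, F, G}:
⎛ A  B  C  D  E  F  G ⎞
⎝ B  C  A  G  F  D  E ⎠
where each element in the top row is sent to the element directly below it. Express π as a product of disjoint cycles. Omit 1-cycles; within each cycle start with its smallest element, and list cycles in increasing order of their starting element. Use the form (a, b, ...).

Start at A and follow images: A → B → C → A, giving the cycle (A, B, C).
Repeating from the next unused element and collecting all non-trivial cycles gives (A, B, C)(D, G, E, F).

(A, B, C)(D, G, E, F)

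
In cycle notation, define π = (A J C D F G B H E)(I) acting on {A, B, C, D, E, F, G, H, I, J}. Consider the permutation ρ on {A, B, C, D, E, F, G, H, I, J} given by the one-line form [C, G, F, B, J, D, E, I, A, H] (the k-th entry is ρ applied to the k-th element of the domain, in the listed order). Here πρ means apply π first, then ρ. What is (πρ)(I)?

A

π(I) = I, then ρ(I) = A; composing gives (πρ)(I) = A.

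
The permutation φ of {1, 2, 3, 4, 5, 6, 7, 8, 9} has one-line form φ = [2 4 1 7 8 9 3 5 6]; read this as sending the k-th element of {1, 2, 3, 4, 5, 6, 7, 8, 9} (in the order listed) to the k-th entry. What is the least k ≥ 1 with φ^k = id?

The disjoint-cycle form of φ has cycle lengths 5, 2, 2.
Since disjoint cycles commute, ord(φ) = lcm(5, 2, 2) = 10.

10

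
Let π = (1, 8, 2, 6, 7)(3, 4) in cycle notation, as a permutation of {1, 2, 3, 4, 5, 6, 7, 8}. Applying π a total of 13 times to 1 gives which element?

1 lies in the 5-cycle (1, 8, 2, 6, 7).
Powers repeat with period 5 on this cycle, and 13 mod 5 = 3, so π^13(1) = π^3(1).
Advancing 3 steps from 1: 1 → 8 → 2 → 6.

6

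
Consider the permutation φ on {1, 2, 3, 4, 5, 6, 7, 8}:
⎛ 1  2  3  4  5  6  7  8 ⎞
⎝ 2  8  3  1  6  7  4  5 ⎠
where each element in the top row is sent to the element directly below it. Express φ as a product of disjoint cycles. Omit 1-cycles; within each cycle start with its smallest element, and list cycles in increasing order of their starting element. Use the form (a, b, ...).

(1, 2, 8, 5, 6, 7, 4)

From 1: 1 → 2 → 8 → 5 → 6 → 7 → 4 → 1, closing the cycle (1, 2, 8, 5, 6, 7, 4).
Repeating from the next unused element and collecting all non-trivial cycles gives (1, 2, 8, 5, 6, 7, 4).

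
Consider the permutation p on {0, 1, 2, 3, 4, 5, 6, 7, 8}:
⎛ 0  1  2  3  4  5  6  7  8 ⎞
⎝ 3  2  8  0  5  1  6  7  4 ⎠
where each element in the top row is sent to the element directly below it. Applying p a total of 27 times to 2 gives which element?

Tracing 2 → 8 → … returns to 2 after 5 steps, so 2 lies in a 5-cycle (1 2 8 4 5).
On a 5-cycle, p^5 is the identity, so p^27 = p^2 there (27 ≡ 2 mod 5).
Stepping 2 places around the cycle: 2 → 8 → 4.

4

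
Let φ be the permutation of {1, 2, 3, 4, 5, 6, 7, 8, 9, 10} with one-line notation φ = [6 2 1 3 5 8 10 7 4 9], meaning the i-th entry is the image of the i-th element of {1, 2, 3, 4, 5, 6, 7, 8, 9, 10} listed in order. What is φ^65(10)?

9

Tracing 10 → 9 → … returns to 10 after 8 steps, so 10 lies in an 8-cycle (1, 6, 8, 7, 10, 9, 4, 3).
Powers repeat with period 8 on this cycle, and 65 mod 8 = 1, so φ^65(10) = φ^1(10).
Advancing 1 step from 10: 10 → 9.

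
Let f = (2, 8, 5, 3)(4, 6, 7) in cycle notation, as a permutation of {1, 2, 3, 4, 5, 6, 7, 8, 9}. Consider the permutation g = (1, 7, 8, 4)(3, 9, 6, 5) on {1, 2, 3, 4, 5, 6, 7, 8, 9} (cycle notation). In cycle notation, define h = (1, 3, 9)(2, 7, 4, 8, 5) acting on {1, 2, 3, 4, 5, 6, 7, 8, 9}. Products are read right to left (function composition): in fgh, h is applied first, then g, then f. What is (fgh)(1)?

9

Chase 1: h(1) = 3; g(3) = 9; f(9) = 9. Hence (fgh)(1) = 9.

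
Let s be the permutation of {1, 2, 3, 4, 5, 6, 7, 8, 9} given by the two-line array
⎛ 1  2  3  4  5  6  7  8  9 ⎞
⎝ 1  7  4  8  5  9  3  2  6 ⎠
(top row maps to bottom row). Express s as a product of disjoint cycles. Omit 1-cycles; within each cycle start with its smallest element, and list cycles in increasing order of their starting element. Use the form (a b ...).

Iterating s from 2 gives 2 → 7 → 3 → 4 → 8 → 2; that is the 5-cycle (2 7 3 4 8).
Continuing from each remaining unvisited element yields (2 7 3 4 8)(6 9).

(2 7 3 4 8)(6 9)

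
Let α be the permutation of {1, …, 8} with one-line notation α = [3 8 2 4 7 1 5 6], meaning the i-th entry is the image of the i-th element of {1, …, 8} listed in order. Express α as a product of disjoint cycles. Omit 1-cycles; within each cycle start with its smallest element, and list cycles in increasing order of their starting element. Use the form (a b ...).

Start at 1 and follow images: 1 → 3 → 2 → 8 → 6 → 1, giving the cycle (1 3 2 8 6).
Repeating from the next unused element and collecting all non-trivial cycles gives (1 3 2 8 6)(5 7).

(1 3 2 8 6)(5 7)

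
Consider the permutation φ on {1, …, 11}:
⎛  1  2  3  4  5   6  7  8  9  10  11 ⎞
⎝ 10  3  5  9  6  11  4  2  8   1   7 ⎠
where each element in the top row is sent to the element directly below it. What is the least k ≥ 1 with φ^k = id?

18

Writing φ as disjoint cycles, the cycle lengths are 9, 2.
Since disjoint cycles commute, ord(φ) = lcm(9, 2) = 18.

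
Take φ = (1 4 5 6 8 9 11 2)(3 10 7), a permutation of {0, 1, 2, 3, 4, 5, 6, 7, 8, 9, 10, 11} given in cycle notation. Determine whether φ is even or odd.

The cycle lengths are 8, 3, 1.
A cycle is odd iff its length is even; φ has 1 even-length cycle, so sgn(φ) = (−1)^1 and φ is odd.

odd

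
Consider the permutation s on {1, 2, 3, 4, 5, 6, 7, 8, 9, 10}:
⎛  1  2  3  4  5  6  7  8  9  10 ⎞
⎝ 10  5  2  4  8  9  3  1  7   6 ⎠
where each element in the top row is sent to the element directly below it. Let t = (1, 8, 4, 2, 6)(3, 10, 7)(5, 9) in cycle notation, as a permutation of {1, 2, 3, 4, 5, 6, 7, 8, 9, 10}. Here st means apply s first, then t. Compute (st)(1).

First apply s: s(1) = 10, then t(10) = 7. Thus (st)(1) = 7.

7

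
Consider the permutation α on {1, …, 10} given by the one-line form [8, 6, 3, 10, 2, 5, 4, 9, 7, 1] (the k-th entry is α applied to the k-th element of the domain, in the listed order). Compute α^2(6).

Tracing 6 → 5 → … returns to 6 after 3 steps, so 6 lies in a 3-cycle (2, 6, 5).
Stepping 2 places around the cycle: 6 → 5 → 2.

2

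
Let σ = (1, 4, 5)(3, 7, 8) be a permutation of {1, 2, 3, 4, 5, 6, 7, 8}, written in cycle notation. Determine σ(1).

4

1 appears in (1, 4, 5); the next entry (wrapping around) is 4.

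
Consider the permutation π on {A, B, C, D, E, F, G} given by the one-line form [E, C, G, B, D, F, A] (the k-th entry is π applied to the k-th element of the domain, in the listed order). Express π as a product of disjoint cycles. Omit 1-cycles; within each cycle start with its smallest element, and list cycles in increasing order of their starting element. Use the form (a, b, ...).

Start at A and follow images: A → E → D → B → C → G → A, giving the cycle (A, E, D, B, C, G).
Repeating from the next unused element and collecting all non-trivial cycles gives (A, E, D, B, C, G).

(A, E, D, B, C, G)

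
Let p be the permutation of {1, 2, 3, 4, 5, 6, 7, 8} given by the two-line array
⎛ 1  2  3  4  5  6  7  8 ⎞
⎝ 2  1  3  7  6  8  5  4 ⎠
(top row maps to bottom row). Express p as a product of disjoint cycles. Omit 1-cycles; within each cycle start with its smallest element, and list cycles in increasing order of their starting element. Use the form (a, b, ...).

(1, 2)(4, 7, 5, 6, 8)

From 1: 1 → 2 → 1, closing the cycle (1, 2).
Continuing from each remaining unvisited element yields (1, 2)(4, 7, 5, 6, 8).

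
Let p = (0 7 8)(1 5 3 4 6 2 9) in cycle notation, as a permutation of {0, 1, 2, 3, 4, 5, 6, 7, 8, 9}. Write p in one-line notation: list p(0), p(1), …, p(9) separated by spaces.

7 5 9 4 6 3 2 8 0 1

Reading each image from the cycles: 0↦7, 1↦5, 2↦9, 3↦4, 4↦6, 5↦3, 6↦2, 7↦8, 8↦0, 9↦1.
So the one-line form is 7 5 9 4 6 3 2 8 0 1.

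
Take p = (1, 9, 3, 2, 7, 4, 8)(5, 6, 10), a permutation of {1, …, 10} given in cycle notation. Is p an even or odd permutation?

The cycle lengths are 7, 3.
A cycle is odd iff its length is even; p has 0 even-length cycles, so sgn(p) = (−1)^0 and p is even.

even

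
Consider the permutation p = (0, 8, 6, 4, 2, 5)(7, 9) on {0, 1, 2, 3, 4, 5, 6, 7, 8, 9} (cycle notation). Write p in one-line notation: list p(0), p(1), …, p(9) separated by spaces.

Image by image: 0→8, 1→1, 2→5, 3→3, 4→2, 5→0, 6→4, 7→9, 8→6, 9→7.
So the one-line form is 8 1 5 3 2 0 4 9 6 7.

8 1 5 3 2 0 4 9 6 7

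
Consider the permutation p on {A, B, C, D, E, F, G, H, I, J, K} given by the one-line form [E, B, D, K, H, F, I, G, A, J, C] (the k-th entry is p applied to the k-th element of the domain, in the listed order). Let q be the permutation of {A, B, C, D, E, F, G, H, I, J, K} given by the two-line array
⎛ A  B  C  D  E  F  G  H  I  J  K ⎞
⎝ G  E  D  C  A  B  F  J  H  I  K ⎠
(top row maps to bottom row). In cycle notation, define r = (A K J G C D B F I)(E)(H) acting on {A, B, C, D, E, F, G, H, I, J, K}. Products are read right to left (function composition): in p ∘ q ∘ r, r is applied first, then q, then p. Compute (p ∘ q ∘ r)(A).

Apply the permutations in order: r(A) = K, then q(K) = K, then p(K) = C. So (p ∘ q ∘ r)(A) = C.

C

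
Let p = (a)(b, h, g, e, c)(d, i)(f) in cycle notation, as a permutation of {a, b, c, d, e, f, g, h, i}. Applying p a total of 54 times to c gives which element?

c lies in the 5-cycle (b, h, g, e, c).
On a 5-cycle, p^5 is the identity, so p^54 = p^4 there (54 ≡ 4 mod 5).
Advancing 4 steps from c: c → b → h → g → e.

e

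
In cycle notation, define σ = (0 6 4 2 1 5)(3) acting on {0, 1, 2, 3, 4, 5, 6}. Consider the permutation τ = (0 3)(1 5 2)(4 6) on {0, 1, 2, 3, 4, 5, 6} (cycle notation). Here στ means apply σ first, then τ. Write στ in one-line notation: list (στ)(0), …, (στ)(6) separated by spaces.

(στ)(x) = τ(σ(x)). Computing each image: τ(σ(0)) = τ(6) = 4, τ(σ(1)) = τ(5) = 2, τ(σ(2)) = τ(1) = 5, τ(σ(3)) = τ(3) = 0, τ(σ(4)) = τ(2) = 1, τ(σ(5)) = τ(0) = 3, τ(σ(6)) = τ(4) = 6.
Hence στ = [4 2 5 0 1 3 6].

4 2 5 0 1 3 6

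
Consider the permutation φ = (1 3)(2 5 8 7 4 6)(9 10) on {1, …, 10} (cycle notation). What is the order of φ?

The cycle type of φ is (6, 2, 2).
The order is lcm(6, 2, 2) = 6.

6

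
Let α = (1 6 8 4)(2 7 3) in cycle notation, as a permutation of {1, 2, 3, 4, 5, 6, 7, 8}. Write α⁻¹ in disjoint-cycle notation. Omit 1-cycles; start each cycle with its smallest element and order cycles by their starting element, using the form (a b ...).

(1 4 8 6)(2 3 7)

The inverse reverses each cycle.
After reversing and putting each cycle's least element first, α⁻¹ = (1 4 8 6)(2 3 7).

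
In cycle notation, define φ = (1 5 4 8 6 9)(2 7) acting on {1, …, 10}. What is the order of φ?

6

The cycle type of φ is (6, 2, 1, 1).
Since disjoint cycles commute, ord(φ) = lcm(6, 2) = 6.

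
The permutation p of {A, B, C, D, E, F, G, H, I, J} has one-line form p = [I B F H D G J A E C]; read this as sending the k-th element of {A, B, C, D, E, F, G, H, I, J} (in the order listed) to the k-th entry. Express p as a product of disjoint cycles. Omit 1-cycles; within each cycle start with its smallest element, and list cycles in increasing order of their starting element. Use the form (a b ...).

(A I E D H)(C F G J)

Start at A and follow images: A → I → E → D → H → A, giving the cycle (A I E D H).
Repeating from the next unused element and collecting all non-trivial cycles gives (A I E D H)(C F G J).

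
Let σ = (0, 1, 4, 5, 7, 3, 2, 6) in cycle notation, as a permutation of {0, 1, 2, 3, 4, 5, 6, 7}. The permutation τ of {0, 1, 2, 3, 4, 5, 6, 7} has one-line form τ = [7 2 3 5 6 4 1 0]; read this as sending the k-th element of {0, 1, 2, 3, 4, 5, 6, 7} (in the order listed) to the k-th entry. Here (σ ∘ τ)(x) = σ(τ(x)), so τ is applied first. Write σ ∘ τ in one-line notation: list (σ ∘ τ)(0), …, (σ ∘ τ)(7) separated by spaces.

(σ ∘ τ)(x) = σ(τ(x)). Computing each image: σ(τ(0)) = σ(7) = 3, σ(τ(1)) = σ(2) = 6, σ(τ(2)) = σ(3) = 2, σ(τ(3)) = σ(5) = 7, σ(τ(4)) = σ(6) = 0, σ(τ(5)) = σ(4) = 5, σ(τ(6)) = σ(1) = 4, σ(τ(7)) = σ(0) = 1.
Hence σ ∘ τ = [3 6 2 7 0 5 4 1].

3 6 2 7 0 5 4 1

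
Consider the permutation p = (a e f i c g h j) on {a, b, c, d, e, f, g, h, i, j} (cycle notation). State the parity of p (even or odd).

odd

The cycle lengths are 8, 1, 1.
A cycle of length ℓ contributes ℓ−1 transpositions, so p is a product of 7 transpositions — odd.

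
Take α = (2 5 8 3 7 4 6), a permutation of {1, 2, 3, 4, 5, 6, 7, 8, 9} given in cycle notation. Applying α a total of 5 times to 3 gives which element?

5

3 lies in the 7-cycle (2 5 8 3 7 4 6).
Stepping 5 places around the cycle: 3 → 7 → 4 → 6 → 2 → 5.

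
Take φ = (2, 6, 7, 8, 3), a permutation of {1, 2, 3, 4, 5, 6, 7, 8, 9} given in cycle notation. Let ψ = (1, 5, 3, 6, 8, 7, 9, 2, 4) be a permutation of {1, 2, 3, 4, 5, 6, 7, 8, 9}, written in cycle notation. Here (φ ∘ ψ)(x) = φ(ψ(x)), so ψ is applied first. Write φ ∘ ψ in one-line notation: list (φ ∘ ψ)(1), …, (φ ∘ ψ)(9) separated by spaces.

Chase each element through ψ then φ: 1 → 5 → 5; 2 → 4 → 4; 3 → 6 → 7; 4 → 1 → 1; 5 → 3 → 2; 6 → 8 → 3; 7 → 9 → 9; 8 → 7 → 8; 9 → 2 → 6.
So φ ∘ ψ in one-line form is 5 4 7 1 2 3 9 8 6.

5 4 7 1 2 3 9 8 6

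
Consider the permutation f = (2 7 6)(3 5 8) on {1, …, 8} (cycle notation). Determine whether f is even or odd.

The cycle lengths are 3, 3, 1, 1.
A cycle of length ℓ contributes ℓ−1 transpositions, so f is a product of 2 + 2 = 4 transpositions — even.

even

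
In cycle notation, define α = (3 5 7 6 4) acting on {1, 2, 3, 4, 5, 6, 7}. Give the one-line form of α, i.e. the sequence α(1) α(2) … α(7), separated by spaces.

1 2 5 3 7 4 6

Reading each image from the cycles: 1↦1, 2↦2, 3↦5, 4↦3, 5↦7, 6↦4, 7↦6.
So the one-line form is 1 2 5 3 7 4 6.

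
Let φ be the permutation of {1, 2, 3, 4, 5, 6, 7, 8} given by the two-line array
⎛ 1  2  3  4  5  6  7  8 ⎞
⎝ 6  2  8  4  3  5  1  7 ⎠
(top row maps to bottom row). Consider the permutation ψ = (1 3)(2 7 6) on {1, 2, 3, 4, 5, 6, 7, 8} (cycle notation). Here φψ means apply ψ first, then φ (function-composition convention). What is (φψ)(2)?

(φψ)(2) = φ(ψ(2)). ψ(2) = 7, then φ(7) = 1. So (φψ)(2) = 1.

1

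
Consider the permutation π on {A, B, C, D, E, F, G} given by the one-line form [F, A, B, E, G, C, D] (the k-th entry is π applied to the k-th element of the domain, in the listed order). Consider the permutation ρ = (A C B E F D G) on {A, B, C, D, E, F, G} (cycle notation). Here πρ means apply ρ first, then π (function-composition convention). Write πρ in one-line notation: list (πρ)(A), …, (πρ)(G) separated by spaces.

B G A D C E F

For each element, apply ρ then π: A → C → B; B → E → G; C → B → A; D → G → D; E → F → C; F → D → E; G → A → F.
So πρ in one-line form is B G A D C E F.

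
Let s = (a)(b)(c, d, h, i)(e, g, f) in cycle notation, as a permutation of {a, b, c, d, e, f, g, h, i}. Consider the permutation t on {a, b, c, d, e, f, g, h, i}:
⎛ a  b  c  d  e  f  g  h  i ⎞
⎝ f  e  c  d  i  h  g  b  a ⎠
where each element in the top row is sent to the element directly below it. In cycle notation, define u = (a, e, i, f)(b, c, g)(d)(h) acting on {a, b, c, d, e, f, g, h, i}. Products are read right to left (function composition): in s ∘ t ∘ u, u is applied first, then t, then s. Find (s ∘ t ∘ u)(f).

e

Chase f: u(f) = a; t(a) = f; s(f) = e. Hence (s ∘ t ∘ u)(f) = e.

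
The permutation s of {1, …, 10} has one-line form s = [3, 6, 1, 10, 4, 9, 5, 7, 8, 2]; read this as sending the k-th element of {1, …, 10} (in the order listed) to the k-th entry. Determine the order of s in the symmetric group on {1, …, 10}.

Writing s as disjoint cycles, the cycle lengths are 8, 2.
The order of s is the least common multiple of its cycle lengths: lcm(8, 2) = 8.

8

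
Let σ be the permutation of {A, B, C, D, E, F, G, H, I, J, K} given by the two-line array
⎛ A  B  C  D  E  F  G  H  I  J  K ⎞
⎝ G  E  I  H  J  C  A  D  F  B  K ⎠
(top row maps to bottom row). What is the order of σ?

Writing σ as disjoint cycles, the cycle lengths are 3, 3, 2, 2, 1.
The order of σ is the least common multiple of its cycle lengths: lcm(3, 3, 2, 2) = 6.

6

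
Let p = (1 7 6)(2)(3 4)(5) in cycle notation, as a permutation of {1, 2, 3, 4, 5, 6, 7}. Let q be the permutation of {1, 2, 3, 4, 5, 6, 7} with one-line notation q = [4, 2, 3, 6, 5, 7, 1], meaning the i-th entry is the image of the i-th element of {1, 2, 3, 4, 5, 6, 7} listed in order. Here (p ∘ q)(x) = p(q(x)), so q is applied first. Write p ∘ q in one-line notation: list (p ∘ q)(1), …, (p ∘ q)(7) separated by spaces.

3 2 4 1 5 6 7

(p ∘ q)(x) = p(q(x)). Computing each image: p(q(1)) = p(4) = 3, p(q(2)) = p(2) = 2, p(q(3)) = p(3) = 4, p(q(4)) = p(6) = 1, p(q(5)) = p(5) = 5, p(q(6)) = p(7) = 6, p(q(7)) = p(1) = 7.
Hence p ∘ q = [3 2 4 1 5 6 7].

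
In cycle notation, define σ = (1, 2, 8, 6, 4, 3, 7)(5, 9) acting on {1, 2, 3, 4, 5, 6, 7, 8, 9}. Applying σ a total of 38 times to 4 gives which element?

1

4 lies in the 7-cycle (1, 2, 8, 6, 4, 3, 7).
On a 7-cycle, σ^7 is the identity, so σ^38 = σ^3 there (38 ≡ 3 mod 7).
Stepping 3 places around the cycle: 4 → 3 → 7 → 1.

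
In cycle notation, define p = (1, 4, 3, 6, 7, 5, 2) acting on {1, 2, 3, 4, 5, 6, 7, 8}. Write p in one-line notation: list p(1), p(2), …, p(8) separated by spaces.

Each element maps to the next entry in its cycle (wrapping to the front): 1↦4, 2↦1, 3↦6, 4↦3, 5↦2, 6↦7, 7↦5, 8↦8.
Listing these in domain order gives 4 1 6 3 2 7 5 8.

4 1 6 3 2 7 5 8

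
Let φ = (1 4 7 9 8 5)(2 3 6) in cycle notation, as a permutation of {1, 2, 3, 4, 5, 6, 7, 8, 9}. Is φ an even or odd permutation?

The cycle lengths are 6, 3.
A cycle is odd iff its length is even; φ has 1 even-length cycle, so sgn(φ) = (−1)^1 and φ is odd.

odd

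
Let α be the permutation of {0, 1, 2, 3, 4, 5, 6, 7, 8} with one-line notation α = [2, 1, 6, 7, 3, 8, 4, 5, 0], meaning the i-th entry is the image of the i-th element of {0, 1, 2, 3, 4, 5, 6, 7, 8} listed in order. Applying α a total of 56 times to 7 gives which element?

Tracing 7 → 5 → … returns to 7 after 8 steps, so 7 lies in an 8-cycle (0, 2, 6, 4, 3, 7, 5, 8).
On an 8-cycle, α^8 is the identity, so α^56 = α^0 there (56 ≡ 0 mod 8).
So α^56(7) = 7.

7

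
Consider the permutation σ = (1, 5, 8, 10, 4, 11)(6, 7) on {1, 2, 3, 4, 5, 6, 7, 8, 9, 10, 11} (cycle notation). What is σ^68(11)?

11 lies in the 6-cycle (1, 5, 8, 10, 4, 11).
Powers repeat with period 6 on this cycle, and 68 mod 6 = 2, so σ^68(11) = σ^2(11).
Stepping 2 places around the cycle: 11 → 1 → 5.

5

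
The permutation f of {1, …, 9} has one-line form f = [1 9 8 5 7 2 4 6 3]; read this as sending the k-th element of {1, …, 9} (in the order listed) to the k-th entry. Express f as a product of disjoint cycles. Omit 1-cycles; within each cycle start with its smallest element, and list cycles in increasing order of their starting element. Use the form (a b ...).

(2 9 3 8 6)(4 5 7)

From 2: 2 → 9 → 3 → 8 → 6 → 2, closing the cycle (2 9 3 8 6).
Continuing from each remaining unvisited element yields (2 9 3 8 6)(4 5 7).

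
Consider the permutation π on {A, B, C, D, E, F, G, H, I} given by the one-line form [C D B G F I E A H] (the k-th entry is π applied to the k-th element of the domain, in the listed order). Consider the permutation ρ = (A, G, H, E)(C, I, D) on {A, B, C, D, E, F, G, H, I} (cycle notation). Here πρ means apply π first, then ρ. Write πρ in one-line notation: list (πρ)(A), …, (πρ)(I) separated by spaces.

For each element, apply π then ρ: A → C → I; B → D → C; C → B → B; D → G → H; E → F → F; F → I → D; G → E → A; H → A → G; I → H → E.
So πρ in one-line form is I C B H F D A G E.

I C B H F D A G E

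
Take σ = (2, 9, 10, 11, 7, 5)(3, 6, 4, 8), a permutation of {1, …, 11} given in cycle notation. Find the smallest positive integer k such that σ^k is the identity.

The cycle type of σ is (6, 4, 1).
The order is lcm(6, 4) = 12.

12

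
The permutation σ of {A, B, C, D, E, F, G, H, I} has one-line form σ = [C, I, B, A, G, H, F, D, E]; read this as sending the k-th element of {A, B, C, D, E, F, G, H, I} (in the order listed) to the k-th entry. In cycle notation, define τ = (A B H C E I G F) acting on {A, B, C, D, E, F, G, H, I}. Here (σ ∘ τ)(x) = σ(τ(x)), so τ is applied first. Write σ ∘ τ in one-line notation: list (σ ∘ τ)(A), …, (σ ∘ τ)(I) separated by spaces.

I D G A E C H B F

(σ ∘ τ)(x) = σ(τ(x)). Computing each image: σ(τ(A)) = σ(B) = I, σ(τ(B)) = σ(H) = D, σ(τ(C)) = σ(E) = G, σ(τ(D)) = σ(D) = A, σ(τ(E)) = σ(I) = E, σ(τ(F)) = σ(A) = C, σ(τ(G)) = σ(F) = H, σ(τ(H)) = σ(C) = B, σ(τ(I)) = σ(G) = F.
Hence σ ∘ τ = [I D G A E C H B F].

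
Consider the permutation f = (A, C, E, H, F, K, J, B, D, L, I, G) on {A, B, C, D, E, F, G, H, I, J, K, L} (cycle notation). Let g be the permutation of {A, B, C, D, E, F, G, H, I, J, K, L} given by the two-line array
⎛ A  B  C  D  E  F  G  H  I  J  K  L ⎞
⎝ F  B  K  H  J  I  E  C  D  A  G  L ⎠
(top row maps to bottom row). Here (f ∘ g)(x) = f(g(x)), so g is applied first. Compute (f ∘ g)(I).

(f ∘ g)(I) = f(g(I)). g(I) = D, then f(D) = L. So (f ∘ g)(I) = L.

L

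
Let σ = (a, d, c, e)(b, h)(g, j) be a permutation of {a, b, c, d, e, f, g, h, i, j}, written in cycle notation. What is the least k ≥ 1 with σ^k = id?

4

The disjoint cycles have lengths 4, 2, 2, 1, 1.
The order of σ is the least common multiple of its cycle lengths: lcm(4, 2, 2) = 4.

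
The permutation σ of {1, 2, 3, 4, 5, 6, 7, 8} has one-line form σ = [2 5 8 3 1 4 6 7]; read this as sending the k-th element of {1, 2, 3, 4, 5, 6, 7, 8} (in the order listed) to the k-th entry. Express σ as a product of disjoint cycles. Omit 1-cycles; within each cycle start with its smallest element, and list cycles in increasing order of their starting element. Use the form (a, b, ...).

Iterating σ from 1 gives 1 → 2 → 5 → 1; that is the 3-cycle (1, 2, 5).
Continuing from each remaining unvisited element yields (1, 2, 5)(3, 8, 7, 6, 4).

(1, 2, 5)(3, 8, 7, 6, 4)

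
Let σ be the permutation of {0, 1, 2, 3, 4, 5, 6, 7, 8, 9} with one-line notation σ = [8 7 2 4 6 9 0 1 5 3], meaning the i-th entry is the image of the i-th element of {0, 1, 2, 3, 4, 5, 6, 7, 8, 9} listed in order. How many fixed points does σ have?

The fixed points (elements with σ(x) = x) are {2}, so there is 1.

1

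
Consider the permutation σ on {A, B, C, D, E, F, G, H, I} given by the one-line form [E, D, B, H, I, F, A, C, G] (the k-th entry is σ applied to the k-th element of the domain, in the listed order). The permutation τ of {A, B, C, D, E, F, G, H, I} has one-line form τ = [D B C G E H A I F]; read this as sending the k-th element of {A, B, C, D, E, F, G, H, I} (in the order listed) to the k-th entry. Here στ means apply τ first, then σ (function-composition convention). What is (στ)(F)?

τ(F) = H, then σ(H) = C; composing gives (στ)(F) = C.

C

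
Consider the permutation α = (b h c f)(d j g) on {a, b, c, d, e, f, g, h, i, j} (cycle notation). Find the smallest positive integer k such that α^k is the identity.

The cycle type of α is (4, 3, 1, 1, 1).
The order of α is the least common multiple of its cycle lengths: lcm(4, 3) = 12.

12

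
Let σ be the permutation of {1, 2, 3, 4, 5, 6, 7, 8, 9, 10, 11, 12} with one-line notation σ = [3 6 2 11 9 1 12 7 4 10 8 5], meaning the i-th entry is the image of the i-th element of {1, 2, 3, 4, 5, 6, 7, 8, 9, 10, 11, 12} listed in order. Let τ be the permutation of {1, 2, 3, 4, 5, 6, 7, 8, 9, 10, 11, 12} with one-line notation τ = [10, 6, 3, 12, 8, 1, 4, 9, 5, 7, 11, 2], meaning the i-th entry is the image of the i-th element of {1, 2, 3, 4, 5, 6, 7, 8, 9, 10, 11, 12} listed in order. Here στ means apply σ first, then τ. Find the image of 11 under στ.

σ(11) = 8, then τ(8) = 9; composing gives (στ)(11) = 9.

9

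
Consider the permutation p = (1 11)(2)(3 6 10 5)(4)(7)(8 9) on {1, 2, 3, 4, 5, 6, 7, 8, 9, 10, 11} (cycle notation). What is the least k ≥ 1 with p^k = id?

4

The cycle type of p is (4, 2, 2, 1, 1, 1).
Since disjoint cycles commute, ord(p) = lcm(4, 2, 2) = 4.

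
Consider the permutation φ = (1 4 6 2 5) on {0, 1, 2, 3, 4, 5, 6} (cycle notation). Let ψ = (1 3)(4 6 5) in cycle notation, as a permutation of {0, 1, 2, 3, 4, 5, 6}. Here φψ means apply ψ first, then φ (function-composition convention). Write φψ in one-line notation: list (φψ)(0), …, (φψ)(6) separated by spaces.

0 3 5 4 2 6 1

(φψ)(x) = φ(ψ(x)). Computing each image: φ(ψ(0)) = φ(0) = 0, φ(ψ(1)) = φ(3) = 3, φ(ψ(2)) = φ(2) = 5, φ(ψ(3)) = φ(1) = 4, φ(ψ(4)) = φ(6) = 2, φ(ψ(5)) = φ(4) = 6, φ(ψ(6)) = φ(5) = 1.
Hence φψ = [0 3 5 4 2 6 1].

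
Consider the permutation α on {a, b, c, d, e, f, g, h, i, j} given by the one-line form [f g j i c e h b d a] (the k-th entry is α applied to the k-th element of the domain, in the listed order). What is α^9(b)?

b

Tracing b → g → … returns to b after 3 steps, so b lies in a 3-cycle (b, g, h).
Powers repeat with period 3 on this cycle, and 9 mod 3 = 0, so α^9(b) = α^0(b).
So α^9(b) = b.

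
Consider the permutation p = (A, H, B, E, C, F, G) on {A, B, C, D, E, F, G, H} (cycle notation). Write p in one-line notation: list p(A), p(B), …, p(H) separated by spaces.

H E F D C G A B

Image by image: A↦H, B↦E, C↦F, D↦D, E↦C, F↦G, G↦A, H↦B.
Listing these in domain order gives H E F D C G A B.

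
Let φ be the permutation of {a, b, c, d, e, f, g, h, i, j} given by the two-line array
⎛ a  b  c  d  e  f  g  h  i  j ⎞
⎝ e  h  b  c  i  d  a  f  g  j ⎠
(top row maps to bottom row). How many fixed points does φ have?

The fixed points (elements with φ(x) = x) are {j}, so there is 1.

1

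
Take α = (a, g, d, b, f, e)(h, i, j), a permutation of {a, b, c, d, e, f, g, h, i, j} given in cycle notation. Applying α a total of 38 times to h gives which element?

h lies in the 3-cycle (h, i, j).
On a 3-cycle, α^3 is the identity, so α^38 = α^2 there (38 ≡ 2 mod 3).
Advancing 2 steps from h: h → i → j.

j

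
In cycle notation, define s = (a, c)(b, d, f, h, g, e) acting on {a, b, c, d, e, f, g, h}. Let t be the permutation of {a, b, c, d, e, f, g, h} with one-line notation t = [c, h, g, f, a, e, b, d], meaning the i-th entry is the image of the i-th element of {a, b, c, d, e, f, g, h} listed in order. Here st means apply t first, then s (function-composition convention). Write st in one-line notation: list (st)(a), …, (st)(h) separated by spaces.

a g e h c b d f

(st)(x) = s(t(x)). Computing each image: s(t(a)) = s(c) = a, s(t(b)) = s(h) = g, s(t(c)) = s(g) = e, s(t(d)) = s(f) = h, s(t(e)) = s(a) = c, s(t(f)) = s(e) = b, s(t(g)) = s(b) = d, s(t(h)) = s(d) = f.
Hence st = [a g e h c b d f].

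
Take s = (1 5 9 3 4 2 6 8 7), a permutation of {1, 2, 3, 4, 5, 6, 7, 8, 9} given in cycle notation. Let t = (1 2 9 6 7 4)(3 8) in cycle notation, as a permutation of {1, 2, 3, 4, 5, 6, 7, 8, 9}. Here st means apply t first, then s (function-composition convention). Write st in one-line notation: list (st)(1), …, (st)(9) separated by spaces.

For each element, apply t then s: 1 → 2 → 6; 2 → 9 → 3; 3 → 8 → 7; 4 → 1 → 5; 5 → 5 → 9; 6 → 7 → 1; 7 → 4 → 2; 8 → 3 → 4; 9 → 6 → 8.
Collecting the images, st = [6 3 7 5 9 1 2 4 8].

6 3 7 5 9 1 2 4 8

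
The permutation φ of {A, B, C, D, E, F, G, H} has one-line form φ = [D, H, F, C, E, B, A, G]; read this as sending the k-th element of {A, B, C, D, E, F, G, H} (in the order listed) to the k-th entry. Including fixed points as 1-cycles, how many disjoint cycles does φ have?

The cycle decomposition is (A, D, C, F, B, H, G)(E), which has 2 cycles (counting 1-cycles).

2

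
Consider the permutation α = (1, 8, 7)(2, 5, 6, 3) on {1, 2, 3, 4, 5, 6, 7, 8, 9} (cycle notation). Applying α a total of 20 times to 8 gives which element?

1

8 lies in the 3-cycle (1, 8, 7).
On a 3-cycle, α^3 is the identity, so α^20 = α^2 there (20 ≡ 2 mod 3).
Advancing 2 steps from 8: 8 → 7 → 1.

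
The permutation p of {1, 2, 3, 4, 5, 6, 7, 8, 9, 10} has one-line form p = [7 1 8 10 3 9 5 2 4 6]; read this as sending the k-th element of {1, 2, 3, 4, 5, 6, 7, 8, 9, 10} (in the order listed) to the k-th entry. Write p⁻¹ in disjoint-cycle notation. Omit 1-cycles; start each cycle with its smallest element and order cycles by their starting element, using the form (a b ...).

First write p in disjoint cycles: (1 7 5 3 8 2)(4 10 6 9).
The inverse reverses every cycle; in canonical form, p⁻¹ = (1 2 8 3 5 7)(4 9 6 10).

(1 2 8 3 5 7)(4 9 6 10)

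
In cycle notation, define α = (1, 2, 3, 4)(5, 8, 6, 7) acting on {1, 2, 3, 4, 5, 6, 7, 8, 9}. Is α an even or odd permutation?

The cycle lengths are 4, 4, 1.
A cycle of length ℓ contributes ℓ−1 transpositions, so α is a product of 3 + 3 = 6 transpositions — even.

even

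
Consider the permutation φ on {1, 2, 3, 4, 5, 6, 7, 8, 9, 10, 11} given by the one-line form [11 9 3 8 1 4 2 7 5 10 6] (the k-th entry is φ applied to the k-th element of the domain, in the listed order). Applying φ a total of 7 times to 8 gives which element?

Tracing 8 → 7 → … returns to 8 after 9 steps, so 8 lies in a 9-cycle (1, 11, 6, 4, 8, 7, 2, 9, 5).
Stepping 7 places around the cycle: 8 → 7 → 2 → 9 → 5 → 1 → 11 → 6.

6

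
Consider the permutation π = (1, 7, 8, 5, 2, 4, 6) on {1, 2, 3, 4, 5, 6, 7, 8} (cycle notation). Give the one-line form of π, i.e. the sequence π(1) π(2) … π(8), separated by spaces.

Image by image: 1↦7, 2↦4, 3↦3, 4↦6, 5↦2, 6↦1, 7↦8, 8↦5.
So the one-line form is 7 4 3 6 2 1 8 5.

7 4 3 6 2 1 8 5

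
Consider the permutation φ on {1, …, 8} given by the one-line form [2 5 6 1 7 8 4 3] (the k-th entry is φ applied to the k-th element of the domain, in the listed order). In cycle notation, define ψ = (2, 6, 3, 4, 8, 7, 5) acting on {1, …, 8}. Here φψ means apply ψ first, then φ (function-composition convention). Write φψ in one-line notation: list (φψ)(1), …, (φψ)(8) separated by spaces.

2 8 1 3 5 6 7 4

(φψ)(x) = φ(ψ(x)). Computing each image: φ(ψ(1)) = φ(1) = 2, φ(ψ(2)) = φ(6) = 8, φ(ψ(3)) = φ(4) = 1, φ(ψ(4)) = φ(8) = 3, φ(ψ(5)) = φ(2) = 5, φ(ψ(6)) = φ(3) = 6, φ(ψ(7)) = φ(5) = 7, φ(ψ(8)) = φ(7) = 4.
Hence φψ = [2 8 1 3 5 6 7 4].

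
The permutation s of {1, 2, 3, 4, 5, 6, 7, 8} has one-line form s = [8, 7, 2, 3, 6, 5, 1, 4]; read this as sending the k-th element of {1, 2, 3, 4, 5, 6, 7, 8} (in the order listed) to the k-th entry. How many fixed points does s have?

0

No element satisfies s(x) = x, so there are 0 fixed points.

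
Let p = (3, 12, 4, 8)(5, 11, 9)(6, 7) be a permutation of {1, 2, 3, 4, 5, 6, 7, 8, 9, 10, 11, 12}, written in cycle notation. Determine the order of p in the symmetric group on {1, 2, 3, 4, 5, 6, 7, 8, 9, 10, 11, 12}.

The cycle type of p is (4, 3, 2, 1, 1, 1).
Since disjoint cycles commute, ord(p) = lcm(4, 3, 2) = 12.

12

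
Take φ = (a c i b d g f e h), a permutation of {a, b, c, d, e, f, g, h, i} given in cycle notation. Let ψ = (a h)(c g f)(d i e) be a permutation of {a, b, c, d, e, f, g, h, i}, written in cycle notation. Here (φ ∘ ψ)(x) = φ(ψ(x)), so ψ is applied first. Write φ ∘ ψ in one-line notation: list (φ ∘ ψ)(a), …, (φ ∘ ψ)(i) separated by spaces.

(φ ∘ ψ)(x) = φ(ψ(x)). Computing each image: φ(ψ(a)) = φ(h) = a, φ(ψ(b)) = φ(b) = d, φ(ψ(c)) = φ(g) = f, φ(ψ(d)) = φ(i) = b, φ(ψ(e)) = φ(d) = g, φ(ψ(f)) = φ(c) = i, φ(ψ(g)) = φ(f) = e, φ(ψ(h)) = φ(a) = c, φ(ψ(i)) = φ(e) = h.
Hence φ ∘ ψ = [a d f b g i e c h].

a d f b g i e c h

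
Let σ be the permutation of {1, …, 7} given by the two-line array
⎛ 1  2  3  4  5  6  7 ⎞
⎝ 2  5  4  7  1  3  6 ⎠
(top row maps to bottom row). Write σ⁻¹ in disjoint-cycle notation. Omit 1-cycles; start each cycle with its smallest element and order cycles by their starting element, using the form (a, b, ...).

(1, 5, 2)(3, 6, 7, 4)

First write σ in disjoint cycles: (1, 2, 5)(3, 4, 7, 6).
Reversing each cycle (and rotating so the smallest element leads) gives σ⁻¹ = (1, 5, 2)(3, 6, 7, 4).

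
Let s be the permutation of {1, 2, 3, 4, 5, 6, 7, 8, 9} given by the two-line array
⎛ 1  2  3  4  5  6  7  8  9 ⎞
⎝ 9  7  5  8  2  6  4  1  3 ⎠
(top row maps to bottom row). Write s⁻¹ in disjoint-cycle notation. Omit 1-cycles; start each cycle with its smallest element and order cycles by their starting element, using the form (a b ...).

The cycle decomposition of s is (1 9 3 5 2 7 4 8).
Reversing each cycle (and rotating so the smallest element leads) gives s⁻¹ = (1 8 4 7 2 5 3 9).

(1 8 4 7 2 5 3 9)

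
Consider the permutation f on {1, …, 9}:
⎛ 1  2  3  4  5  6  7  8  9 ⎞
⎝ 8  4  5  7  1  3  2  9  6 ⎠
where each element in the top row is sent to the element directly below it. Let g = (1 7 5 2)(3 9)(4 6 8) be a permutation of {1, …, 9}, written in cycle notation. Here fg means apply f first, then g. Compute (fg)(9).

8

First apply f: f(9) = 6, then g(6) = 8. Thus (fg)(9) = 8.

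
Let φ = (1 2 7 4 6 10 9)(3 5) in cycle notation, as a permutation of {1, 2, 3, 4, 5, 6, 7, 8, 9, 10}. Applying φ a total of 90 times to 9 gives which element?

10

9 lies in the 7-cycle (1 2 7 4 6 10 9).
On a 7-cycle, φ^7 is the identity, so φ^90 = φ^6 there (90 ≡ 6 mod 7).
Stepping 6 places around the cycle: 9 → 1 → 2 → 7 → 4 → 6 → 10.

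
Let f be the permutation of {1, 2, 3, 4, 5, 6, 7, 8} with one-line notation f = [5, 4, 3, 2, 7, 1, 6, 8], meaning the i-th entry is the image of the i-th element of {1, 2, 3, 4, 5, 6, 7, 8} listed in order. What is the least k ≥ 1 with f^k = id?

4

Decomposing into disjoint cycles gives cycle lengths 4, 2, 1, 1.
The order is lcm(4, 2) = 4.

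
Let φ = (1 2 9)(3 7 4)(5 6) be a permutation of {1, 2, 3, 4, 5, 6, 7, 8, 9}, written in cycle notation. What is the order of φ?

6

The cycle type of φ is (3, 3, 2, 1).
The order is lcm(3, 3, 2) = 6.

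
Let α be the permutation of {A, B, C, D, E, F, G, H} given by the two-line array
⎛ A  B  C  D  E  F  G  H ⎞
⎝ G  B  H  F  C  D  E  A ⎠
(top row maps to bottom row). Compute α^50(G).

Tracing G → E → … returns to G after 5 steps, so G lies in a 5-cycle (A, G, E, C, H).
On a 5-cycle, α^5 is the identity, so α^50 = α^0 there (50 ≡ 0 mod 5).
So α^50(G) = G.

G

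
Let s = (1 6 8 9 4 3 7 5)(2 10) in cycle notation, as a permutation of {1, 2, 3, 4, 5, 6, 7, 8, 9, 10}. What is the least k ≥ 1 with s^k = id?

The disjoint cycles have lengths 8, 2.
Since disjoint cycles commute, ord(s) = lcm(8, 2) = 8.

8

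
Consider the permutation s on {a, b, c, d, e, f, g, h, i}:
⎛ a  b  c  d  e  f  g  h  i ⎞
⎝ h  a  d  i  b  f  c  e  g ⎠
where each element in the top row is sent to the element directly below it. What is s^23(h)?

a

Tracing h → e → … returns to h after 4 steps, so h lies in a 4-cycle (a, h, e, b).
On a 4-cycle, s^4 is the identity, so s^23 = s^3 there (23 ≡ 3 mod 4).
Advancing 3 steps from h: h → e → b → a.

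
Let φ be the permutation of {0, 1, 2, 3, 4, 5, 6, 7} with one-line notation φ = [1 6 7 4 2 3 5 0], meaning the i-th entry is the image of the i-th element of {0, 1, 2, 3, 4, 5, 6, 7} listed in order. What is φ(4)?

4 is element number 5 of the domain, and entry number 5 of the one-line form is 2, so φ(4) = 2.

2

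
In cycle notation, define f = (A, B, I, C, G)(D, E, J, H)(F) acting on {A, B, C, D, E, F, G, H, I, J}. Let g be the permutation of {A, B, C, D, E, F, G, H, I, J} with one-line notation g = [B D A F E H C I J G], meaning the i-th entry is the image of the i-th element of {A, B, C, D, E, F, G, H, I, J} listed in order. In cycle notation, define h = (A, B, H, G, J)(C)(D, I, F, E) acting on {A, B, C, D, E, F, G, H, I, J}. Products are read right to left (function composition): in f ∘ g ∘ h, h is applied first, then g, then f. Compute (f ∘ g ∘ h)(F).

Apply the permutations in order: h(F) = E, then g(E) = E, then f(E) = J. So (f ∘ g ∘ h)(F) = J.

J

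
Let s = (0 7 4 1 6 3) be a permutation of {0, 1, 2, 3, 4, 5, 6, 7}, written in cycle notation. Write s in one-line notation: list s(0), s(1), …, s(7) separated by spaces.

7 6 2 0 1 5 3 4

Reading each image from the cycles: 0→7, 1→6, 2→2, 3→0, 4→1, 5→5, 6→3, 7→4.
Listing these in domain order gives 7 6 2 0 1 5 3 4.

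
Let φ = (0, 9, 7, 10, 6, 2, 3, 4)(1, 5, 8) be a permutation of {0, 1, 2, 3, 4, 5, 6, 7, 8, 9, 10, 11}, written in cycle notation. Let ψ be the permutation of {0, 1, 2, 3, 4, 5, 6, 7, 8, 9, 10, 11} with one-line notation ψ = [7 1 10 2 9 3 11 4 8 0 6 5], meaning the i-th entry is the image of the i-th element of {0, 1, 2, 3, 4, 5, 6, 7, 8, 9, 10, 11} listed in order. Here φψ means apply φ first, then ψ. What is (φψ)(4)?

First apply φ: φ(4) = 0, then ψ(0) = 7. Thus (φψ)(4) = 7.

7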